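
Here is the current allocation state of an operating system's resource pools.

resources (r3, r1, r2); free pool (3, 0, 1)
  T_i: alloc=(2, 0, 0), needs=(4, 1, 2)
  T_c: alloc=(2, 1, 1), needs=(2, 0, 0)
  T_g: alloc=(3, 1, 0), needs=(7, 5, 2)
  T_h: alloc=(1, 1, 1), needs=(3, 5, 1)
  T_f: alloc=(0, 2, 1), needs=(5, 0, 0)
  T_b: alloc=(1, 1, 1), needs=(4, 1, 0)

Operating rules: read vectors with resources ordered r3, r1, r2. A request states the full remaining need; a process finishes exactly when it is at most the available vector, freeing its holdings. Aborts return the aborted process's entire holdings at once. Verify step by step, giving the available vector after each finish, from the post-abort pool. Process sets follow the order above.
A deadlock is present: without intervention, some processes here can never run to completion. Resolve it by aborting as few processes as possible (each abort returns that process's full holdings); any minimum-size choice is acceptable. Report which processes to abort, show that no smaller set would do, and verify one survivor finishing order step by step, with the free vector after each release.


Minimum abort set: T_h.
Key observation: no ordering could ever have run T_g before the abort of T_h; with (1, 1, 1) back in the pool it fits at step 5.
Minimality: the empty abort set fails — the state is deadlocked as it stands.
The survivors complete as T_c, T_f, T_b, T_i, T_g. Verifying each step (starting from the post-abort pool):
  pool = (4, 1, 2)
  T_c: need (2, 0, 0) fits (4, 1, 2); releases (2, 1, 1), pool now (6, 2, 3)
  T_f: need (5, 0, 0) fits (6, 2, 3); releases (0, 2, 1), pool now (6, 4, 4)
  T_b: need (4, 1, 0) fits (6, 4, 4); releases (1, 1, 1), pool now (7, 5, 5)
  T_i: need (4, 1, 2) fits (7, 5, 5); releases (2, 0, 0), pool now (9, 5, 5)
  T_g: need (7, 5, 2) fits (9, 5, 5); releases (3, 1, 0), pool now (12, 6, 5)


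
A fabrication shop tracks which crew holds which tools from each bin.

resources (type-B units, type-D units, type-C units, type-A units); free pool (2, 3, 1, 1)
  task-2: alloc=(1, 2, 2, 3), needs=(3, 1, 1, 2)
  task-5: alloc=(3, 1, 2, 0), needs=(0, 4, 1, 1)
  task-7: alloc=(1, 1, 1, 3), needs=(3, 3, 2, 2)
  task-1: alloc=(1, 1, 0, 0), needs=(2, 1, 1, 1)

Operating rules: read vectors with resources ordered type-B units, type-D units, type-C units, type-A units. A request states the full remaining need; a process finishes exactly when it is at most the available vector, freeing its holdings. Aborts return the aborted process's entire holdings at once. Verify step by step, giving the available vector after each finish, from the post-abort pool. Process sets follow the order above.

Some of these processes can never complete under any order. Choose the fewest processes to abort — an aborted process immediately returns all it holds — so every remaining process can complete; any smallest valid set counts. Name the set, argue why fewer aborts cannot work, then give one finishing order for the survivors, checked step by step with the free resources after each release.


The answer: abort task-2.
Key observation: task-7 was stuck for good until task-2 gave back (1, 2, 2, 3); in the order shown it finishes at step 2.
Why nothing smaller works: aborting no one leaves the state deadlocked as given.
One survivor order: task-1, task-7, task-5. Check, step by step (post-abort pool first):
  pool = (3, 5, 3, 4)
  task-1: need (2, 1, 1, 1) fits (3, 5, 3, 4); releases (1, 1, 0, 0), pool now (4, 6, 3, 4)
  task-7: need (3, 3, 2, 2) fits (4, 6, 3, 4); releases (1, 1, 1, 3), pool now (5, 7, 4, 7)
  task-5: need (0, 4, 1, 1) fits (5, 7, 4, 7); releases (3, 1, 2, 0), pool now (8, 8, 6, 7)


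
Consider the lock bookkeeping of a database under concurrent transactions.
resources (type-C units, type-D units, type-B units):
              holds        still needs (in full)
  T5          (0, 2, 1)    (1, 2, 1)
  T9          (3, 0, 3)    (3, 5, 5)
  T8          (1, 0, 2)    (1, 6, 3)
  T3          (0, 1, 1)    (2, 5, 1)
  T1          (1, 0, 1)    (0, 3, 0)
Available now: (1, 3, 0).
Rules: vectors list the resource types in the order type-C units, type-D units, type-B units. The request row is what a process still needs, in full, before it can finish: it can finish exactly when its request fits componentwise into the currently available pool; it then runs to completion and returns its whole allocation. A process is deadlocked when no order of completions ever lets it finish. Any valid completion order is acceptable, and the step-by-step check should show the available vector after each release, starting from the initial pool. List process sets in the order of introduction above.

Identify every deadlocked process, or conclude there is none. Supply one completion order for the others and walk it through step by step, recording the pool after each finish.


No process is deadlocked.
Key observation: T1 can run right away; the returned allocation unlocks the remaining processes in turn.
The rest can finish in the order T1, T5, T3, T8, T9. Walking it through:
  pool = (1, 3, 0)
  run T1 (needs (0, 3, 0), free (1, 3, 0)); after release of (1, 0, 1) the pool is (2, 3, 1)
  run T5 (needs (1, 2, 1), free (2, 3, 1)); after release of (0, 2, 1) the pool is (2, 5, 2)
  run T3 (needs (2, 5, 1), free (2, 5, 2)); after release of (0, 1, 1) the pool is (2, 6, 3)
  run T8 (needs (1, 6, 3), free (2, 6, 3)); after release of (1, 0, 2) the pool is (3, 6, 5)
  run T9 (needs (3, 5, 5), free (3, 6, 5)); after release of (3, 0, 3) the pool is (6, 6, 8)


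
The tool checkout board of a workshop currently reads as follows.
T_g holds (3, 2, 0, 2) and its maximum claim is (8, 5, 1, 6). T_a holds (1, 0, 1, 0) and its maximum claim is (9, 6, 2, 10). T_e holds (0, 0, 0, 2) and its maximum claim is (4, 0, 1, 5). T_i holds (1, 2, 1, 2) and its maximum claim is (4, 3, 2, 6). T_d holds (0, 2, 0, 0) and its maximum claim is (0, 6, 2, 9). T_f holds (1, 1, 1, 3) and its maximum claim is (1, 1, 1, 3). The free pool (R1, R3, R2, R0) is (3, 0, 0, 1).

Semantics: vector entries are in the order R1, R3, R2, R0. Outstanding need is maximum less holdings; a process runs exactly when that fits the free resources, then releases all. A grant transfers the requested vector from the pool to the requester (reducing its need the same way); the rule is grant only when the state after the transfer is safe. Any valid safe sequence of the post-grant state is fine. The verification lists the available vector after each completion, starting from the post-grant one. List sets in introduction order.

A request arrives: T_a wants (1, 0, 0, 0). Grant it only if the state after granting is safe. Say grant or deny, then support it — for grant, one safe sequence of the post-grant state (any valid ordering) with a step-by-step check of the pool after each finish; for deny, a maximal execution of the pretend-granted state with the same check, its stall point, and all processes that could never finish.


DENY: after the grant no complete ordering would exist.
Key observation: after T_f, T_i, T_e the pool peaks at (4, 3, 2, 8), and each blocked process is short somewhere: T_g on R1; T_a on R1, R3, R0; T_d on R3, R0.
After a pretend grant, a maximal execution: T_f, T_i, T_e — then nothing else fits. Walking it through:
  pool = (2, 0, 0, 1)
  T_f: need (0, 0, 0, 0) fits (2, 0, 0, 1); releases (1, 1, 1, 3), pool now (3, 1, 1, 4)
  T_i: need (3, 1, 1, 4) fits (3, 1, 1, 4); releases (1, 2, 1, 2), pool now (4, 3, 2, 6)
  T_e: need (4, 0, 1, 3) fits (4, 3, 2, 6); releases (0, 0, 0, 2), pool now (4, 3, 2, 8)
  T_g still needs (5, 3, 1, 4) but only (4, 3, 2, 8) is free — short on R1
  T_a still needs (7, 6, 1, 10) but only (4, 3, 2, 8) is free — short on R1, R3 and R0
  T_d still needs (0, 4, 2, 9) but only (4, 3, 2, 8) is free — short on R3 and R0
Processes that could never finish after the grant: T_g, T_a and T_d.


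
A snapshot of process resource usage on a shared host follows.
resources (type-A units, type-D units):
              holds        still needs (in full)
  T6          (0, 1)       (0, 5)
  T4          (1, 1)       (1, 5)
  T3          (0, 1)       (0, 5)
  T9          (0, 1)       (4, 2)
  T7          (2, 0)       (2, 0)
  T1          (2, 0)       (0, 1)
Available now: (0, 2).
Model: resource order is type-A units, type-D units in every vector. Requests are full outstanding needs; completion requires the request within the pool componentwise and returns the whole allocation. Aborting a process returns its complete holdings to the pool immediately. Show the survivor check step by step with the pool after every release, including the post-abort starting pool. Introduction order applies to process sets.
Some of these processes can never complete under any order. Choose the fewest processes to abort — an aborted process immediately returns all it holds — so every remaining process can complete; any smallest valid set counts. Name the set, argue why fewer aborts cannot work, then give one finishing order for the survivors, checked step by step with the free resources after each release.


The answer: abort T6 and T4.
Key observation: T3 could never have finished before the abort; with (1, 2) returned by T6 and T4, it fits at step 4.
Why nothing smaller works — every single abort fails: T6 alone leaves T4 blocked (short on type-D units); T4 alone leaves T6 blocked (short on type-D units); T3 alone leaves T6 blocked (short on type-D units); T9 alone leaves T6 blocked (short on type-D units); T7 alone leaves T6 blocked (short on type-D units); T1 alone leaves T6 blocked (short on type-D units).
One survivor order: T1, T7, T9, T3. Verifying each step (post-abort pool first):
  pool = (1, 4)
  T1 needs (0, 1) <= (1, 4) -> finishes; pool += (2, 0) = (3, 4)
  T7 needs (2, 0) <= (3, 4) -> finishes; pool += (2, 0) = (5, 4)
  T9 needs (4, 2) <= (5, 4) -> finishes; pool += (0, 1) = (5, 5)
  T3 needs (0, 5) <= (5, 5) -> finishes; pool += (0, 1) = (5, 6)


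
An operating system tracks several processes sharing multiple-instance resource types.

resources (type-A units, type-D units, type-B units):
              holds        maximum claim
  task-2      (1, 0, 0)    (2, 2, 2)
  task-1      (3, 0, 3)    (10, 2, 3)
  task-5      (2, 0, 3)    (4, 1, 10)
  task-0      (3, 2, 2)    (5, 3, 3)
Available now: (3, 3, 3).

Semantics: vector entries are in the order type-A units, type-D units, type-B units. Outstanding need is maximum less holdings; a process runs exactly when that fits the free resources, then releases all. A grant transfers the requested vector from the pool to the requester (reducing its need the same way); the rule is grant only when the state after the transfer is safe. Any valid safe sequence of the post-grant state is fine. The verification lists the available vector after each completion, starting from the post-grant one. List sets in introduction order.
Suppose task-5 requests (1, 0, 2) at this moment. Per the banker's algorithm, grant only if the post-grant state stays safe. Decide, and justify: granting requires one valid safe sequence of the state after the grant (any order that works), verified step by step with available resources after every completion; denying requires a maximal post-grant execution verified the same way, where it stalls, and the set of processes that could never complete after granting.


DENY. Granting would leave the state unsafe.
Key observation: after task-0, task-2 the pool peaks at (6, 5, 3), and each blocked process is short somewhere: task-1 on type-A units; task-5 on type-B units.
After a pretend grant, a maximal execution: task-0, task-2 — then nothing else fits. Walking it through:
  pool = (2, 3, 1)
  task-0 needs (2, 1, 1) <= (2, 3, 1) -> finishes; pool += (3, 2, 2) = (5, 5, 3)
  task-2 needs (1, 2, 2) <= (5, 5, 3) -> finishes; pool += (1, 0, 0) = (6, 5, 3)
  blocked: task-1 wants (7, 2, 0), pool (6, 5, 3) — not enough type-A units
  blocked: task-5 wants (1, 1, 5), pool (6, 5, 3) — not enough type-B units
Had the request been granted, task-1 and task-5 could never finish.


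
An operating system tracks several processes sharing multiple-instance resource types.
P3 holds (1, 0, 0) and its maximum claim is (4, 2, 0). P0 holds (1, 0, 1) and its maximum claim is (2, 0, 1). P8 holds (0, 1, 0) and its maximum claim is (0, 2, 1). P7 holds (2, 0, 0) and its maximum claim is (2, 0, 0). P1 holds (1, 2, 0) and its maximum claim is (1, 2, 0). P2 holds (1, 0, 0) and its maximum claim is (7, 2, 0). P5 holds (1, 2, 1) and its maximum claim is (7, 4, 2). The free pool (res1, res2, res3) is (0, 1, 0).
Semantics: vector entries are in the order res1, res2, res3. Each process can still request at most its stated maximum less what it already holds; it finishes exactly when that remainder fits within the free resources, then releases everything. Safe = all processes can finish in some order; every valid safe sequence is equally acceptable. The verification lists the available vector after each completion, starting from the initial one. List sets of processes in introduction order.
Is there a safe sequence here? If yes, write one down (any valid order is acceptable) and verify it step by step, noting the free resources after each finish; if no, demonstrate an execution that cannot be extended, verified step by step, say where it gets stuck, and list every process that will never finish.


UNSAFE.
Key observation: the wall is res1: completing P7, P1, P0, P3, P8 brings the pool only to (5, 4, 1), and all the rest need more.
The run P7, P1, P0, P3, P8 cannot be extended any further. Walking it through:
  pool = (0, 1, 0)
  P7 needs (0, 0, 0) <= (0, 1, 0) -> finishes; pool += (2, 0, 0) = (2, 1, 0)
  P1 needs (0, 0, 0) <= (2, 1, 0) -> finishes; pool += (1, 2, 0) = (3, 3, 0)
  P0 needs (1, 0, 0) <= (3, 3, 0) -> finishes; pool += (1, 0, 1) = (4, 3, 1)
  P3 needs (3, 2, 0) <= (4, 3, 1) -> finishes; pool += (1, 0, 0) = (5, 3, 1)
  P8 needs (0, 1, 1) <= (5, 3, 1) -> finishes; pool += (0, 1, 0) = (5, 4, 1)
  P2 cannot run: need (6, 2, 0) vs free (5, 4, 1) (insufficient res1)
  P5 cannot run: need (6, 2, 1) vs free (5, 4, 1) (insufficient res1)
Permanently blocked: P2 and P5.


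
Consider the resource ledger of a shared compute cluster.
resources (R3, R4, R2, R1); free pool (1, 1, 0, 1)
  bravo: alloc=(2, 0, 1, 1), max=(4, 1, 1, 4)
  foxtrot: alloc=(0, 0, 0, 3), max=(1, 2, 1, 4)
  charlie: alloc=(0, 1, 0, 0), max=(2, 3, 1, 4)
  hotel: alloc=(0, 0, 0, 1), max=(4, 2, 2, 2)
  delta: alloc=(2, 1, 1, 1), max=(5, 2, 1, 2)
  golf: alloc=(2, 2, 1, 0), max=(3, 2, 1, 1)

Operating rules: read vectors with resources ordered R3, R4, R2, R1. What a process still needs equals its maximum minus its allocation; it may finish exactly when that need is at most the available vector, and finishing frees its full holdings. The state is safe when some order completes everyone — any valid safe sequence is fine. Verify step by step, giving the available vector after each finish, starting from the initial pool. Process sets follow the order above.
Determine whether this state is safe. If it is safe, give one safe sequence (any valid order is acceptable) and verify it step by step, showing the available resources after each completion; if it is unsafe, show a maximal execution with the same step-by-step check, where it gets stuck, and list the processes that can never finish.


SAFE — a valid safe sequence is golf, delta, foxtrot, hotel, charlie, bravo.
Key observation: reading the order forward, golf is the first process whose need (1, 0, 0, 1) meets the free pool (1, 1, 0, 1) exactly on a resource it requests.
Verifying each step:
  pool = (1, 1, 0, 1)
  golf needs (1, 0, 0, 1) <= (1, 1, 0, 1) -> finishes; pool += (2, 2, 1, 0) = (3, 3, 1, 1)
  delta needs (3, 1, 0, 1) <= (3, 3, 1, 1) -> finishes; pool += (2, 1, 1, 1) = (5, 4, 2, 2)
  foxtrot needs (1, 2, 1, 1) <= (5, 4, 2, 2) -> finishes; pool += (0, 0, 0, 3) = (5, 4, 2, 5)
  hotel needs (4, 2, 2, 1) <= (5, 4, 2, 5) -> finishes; pool += (0, 0, 0, 1) = (5, 4, 2, 6)
  charlie needs (2, 2, 1, 4) <= (5, 4, 2, 6) -> finishes; pool += (0, 1, 0, 0) = (5, 5, 2, 6)
  bravo needs (2, 1, 0, 3) <= (5, 5, 2, 6) -> finishes; pool += (2, 0, 1, 1) = (7, 5, 3, 7)


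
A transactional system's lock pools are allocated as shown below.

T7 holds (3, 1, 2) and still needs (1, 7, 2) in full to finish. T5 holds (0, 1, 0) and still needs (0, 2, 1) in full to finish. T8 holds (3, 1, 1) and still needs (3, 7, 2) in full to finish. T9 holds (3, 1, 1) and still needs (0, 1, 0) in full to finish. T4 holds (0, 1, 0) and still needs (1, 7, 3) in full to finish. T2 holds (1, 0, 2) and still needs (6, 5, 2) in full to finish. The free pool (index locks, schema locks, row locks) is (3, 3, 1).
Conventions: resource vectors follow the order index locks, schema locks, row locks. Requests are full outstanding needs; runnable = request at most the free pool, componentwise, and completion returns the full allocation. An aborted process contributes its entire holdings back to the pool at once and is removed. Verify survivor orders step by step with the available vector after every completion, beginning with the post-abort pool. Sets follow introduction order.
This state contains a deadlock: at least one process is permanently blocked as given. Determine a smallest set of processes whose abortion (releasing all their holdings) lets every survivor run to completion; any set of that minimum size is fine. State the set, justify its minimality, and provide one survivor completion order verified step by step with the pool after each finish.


The answer: abort T7 and T8.
Key observation: T4 had no path to completion before; after the abort of T7 and T8 ((6, 2, 3) returned), step 4 is where it fits.
Minimality, checking each single-abort alternative: T7 alone leaves T8 blocked (short on schema locks); T5 alone leaves T7 blocked (short on schema locks); T8 alone leaves T7 blocked (short on schema locks); T9 alone leaves T7 blocked (short on schema locks); T4 alone leaves T7 blocked (short on schema locks); T2 alone leaves T7 blocked (short on schema locks).
One survivor order: T9, T2, T5, T4. Walking it through (post-abort pool first):
  pool = (9, 5, 4)
  T9 needs (0, 1, 0) <= (9, 5, 4) -> finishes; pool += (3, 1, 1) = (12, 6, 5)
  T2 needs (6, 5, 2) <= (12, 6, 5) -> finishes; pool += (1, 0, 2) = (13, 6, 7)
  T5 needs (0, 2, 1) <= (13, 6, 7) -> finishes; pool += (0, 1, 0) = (13, 7, 7)
  T4 needs (1, 7, 3) <= (13, 7, 7) -> finishes; pool += (0, 1, 0) = (13, 8, 7)


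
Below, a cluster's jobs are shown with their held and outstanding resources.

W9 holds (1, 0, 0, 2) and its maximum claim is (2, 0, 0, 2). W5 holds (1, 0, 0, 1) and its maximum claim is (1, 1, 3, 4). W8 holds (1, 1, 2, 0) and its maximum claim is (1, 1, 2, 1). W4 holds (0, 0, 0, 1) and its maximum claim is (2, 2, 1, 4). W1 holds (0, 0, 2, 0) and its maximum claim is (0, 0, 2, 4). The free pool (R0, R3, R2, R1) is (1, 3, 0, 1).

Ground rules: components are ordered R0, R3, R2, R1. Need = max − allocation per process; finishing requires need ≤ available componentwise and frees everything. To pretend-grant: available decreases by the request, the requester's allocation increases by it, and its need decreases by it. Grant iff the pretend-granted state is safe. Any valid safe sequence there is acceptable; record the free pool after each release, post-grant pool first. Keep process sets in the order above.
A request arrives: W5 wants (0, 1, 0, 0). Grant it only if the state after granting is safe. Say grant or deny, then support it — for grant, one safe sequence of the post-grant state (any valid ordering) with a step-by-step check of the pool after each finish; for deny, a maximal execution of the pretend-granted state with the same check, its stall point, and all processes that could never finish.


GRANT — the state after the grant stays safe, e.g. via W8, W9, W4, W1, W5.
Key observation: the transfer keeps a workable pool ((1, 2, 0, 1)); W8 starts the safe sequence.
Verifying the post-grant state step by step:
  pool = (1, 2, 0, 1)
  W8: need (0, 0, 0, 1) fits (1, 2, 0, 1); releases (1, 1, 2, 0), pool now (2, 3, 2, 1)
  W9: need (1, 0, 0, 0) fits (2, 3, 2, 1); releases (1, 0, 0, 2), pool now (3, 3, 2, 3)
  W4: need (2, 2, 1, 3) fits (3, 3, 2, 3); releases (0, 0, 0, 1), pool now (3, 3, 2, 4)
  W1: need (0, 0, 0, 4) fits (3, 3, 2, 4); releases (0, 0, 2, 0), pool now (3, 3, 4, 4)
  W5: need (0, 0, 3, 3) fits (3, 3, 4, 4); releases (1, 1, 0, 1), pool now (4, 4, 4, 5)


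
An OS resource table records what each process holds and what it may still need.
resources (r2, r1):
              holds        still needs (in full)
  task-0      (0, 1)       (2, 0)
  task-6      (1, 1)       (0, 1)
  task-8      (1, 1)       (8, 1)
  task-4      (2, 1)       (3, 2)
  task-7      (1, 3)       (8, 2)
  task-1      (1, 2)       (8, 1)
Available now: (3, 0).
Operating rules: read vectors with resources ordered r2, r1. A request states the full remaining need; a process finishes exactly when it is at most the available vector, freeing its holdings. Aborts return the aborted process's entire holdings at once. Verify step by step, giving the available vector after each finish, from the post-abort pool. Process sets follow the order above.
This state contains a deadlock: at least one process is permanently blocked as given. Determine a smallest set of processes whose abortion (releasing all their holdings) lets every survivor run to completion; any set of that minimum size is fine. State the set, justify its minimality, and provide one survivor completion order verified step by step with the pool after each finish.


Abort task-8 and task-1.
Key observation: task-7 could never have finished before the abort; with (2, 3) returned by task-8 and task-1, it fits at step 4.
Minimality, checking each single-abort alternative: task-0 alone leaves task-8 blocked (short on r2); task-6 alone leaves task-8 blocked (short on r2); task-8 alone leaves task-7 blocked (short on r2); task-4 alone leaves task-8 blocked (short on r2); task-7 alone leaves task-8 blocked (short on r2); task-1 alone leaves task-8 blocked (short on r2).
One survivor order: task-6, task-4, task-0, task-7. Step-by-step check (post-abort pool first):
  pool = (5, 3)
  task-6: need (0, 1) fits (5, 3); releases (1, 1), pool now (6, 4)
  task-4: need (3, 2) fits (6, 4); releases (2, 1), pool now (8, 5)
  task-0: need (2, 0) fits (8, 5); releases (0, 1), pool now (8, 6)
  task-7: need (8, 2) fits (8, 6); releases (1, 3), pool now (9, 9)


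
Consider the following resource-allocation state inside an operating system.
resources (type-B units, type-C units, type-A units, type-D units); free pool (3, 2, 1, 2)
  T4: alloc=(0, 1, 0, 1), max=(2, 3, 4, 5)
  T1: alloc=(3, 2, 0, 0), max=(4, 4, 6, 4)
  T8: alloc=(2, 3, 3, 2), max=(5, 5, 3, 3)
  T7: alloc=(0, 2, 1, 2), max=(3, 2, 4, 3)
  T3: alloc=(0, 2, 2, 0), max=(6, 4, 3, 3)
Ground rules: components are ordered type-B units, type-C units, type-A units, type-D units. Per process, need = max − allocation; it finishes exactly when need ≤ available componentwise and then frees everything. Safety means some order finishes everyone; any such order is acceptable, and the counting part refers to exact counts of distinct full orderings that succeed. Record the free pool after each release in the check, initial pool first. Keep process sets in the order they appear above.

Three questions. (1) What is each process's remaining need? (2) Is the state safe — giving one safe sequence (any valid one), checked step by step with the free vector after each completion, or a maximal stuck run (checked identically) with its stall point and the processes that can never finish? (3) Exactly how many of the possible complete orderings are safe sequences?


(1) Remaining need (order type-B units, type-C units, type-A units, type-D units):
  T4: (2, 2, 4, 4)
  T1: (1, 2, 6, 4)
  T8: (3, 2, 0, 1)
  T7: (3, 0, 3, 1)
  T3: (6, 2, 1, 3)
(2) The state is UNSAFE.
Key observation: after T8, T4, T7 the pool peaks at (5, 8, 5, 7), and each blocked process is short somewhere: T1 on type-A units; T3 on type-B units.
The run T8, T4, T7 cannot be extended any further. Step-by-step check:
  pool = (3, 2, 1, 2)
  T8 needs (3, 2, 0, 1) <= (3, 2, 1, 2) -> finishes; pool += (2, 3, 3, 2) = (5, 5, 4, 4)
  T4 needs (2, 2, 4, 4) <= (5, 5, 4, 4) -> finishes; pool += (0, 1, 0, 1) = (5, 6, 4, 5)
  T7 needs (3, 0, 3, 1) <= (5, 6, 4, 5) -> finishes; pool += (0, 2, 1, 2) = (5, 8, 5, 7)
  blocked: T1 wants (1, 2, 6, 4), pool (5, 8, 5, 7) — not enough type-A units
  blocked: T3 wants (6, 2, 1, 3), pool (5, 8, 5, 7) — not enough type-B units
Never able to finish: T1 and T3.
(3) Precisely 0 of the possible complete orderings are safe sequences.


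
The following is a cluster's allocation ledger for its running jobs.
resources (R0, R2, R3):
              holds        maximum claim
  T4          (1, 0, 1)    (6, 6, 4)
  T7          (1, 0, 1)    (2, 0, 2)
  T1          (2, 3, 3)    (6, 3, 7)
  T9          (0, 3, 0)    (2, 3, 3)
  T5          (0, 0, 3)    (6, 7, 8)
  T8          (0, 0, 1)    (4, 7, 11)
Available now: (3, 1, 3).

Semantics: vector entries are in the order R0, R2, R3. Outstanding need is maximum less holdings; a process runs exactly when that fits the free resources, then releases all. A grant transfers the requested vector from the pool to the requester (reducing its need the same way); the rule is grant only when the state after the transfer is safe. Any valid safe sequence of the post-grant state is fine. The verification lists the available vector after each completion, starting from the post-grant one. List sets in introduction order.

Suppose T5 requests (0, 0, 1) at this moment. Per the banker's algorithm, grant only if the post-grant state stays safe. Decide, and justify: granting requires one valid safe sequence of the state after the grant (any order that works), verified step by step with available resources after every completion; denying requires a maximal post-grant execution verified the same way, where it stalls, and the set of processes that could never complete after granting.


DENY — the pretend-granted state is unsafe.
Key observation: after T7, T9 the pool peaks at (4, 4, 3), and each blocked process is short somewhere: T4 on R0, R2; T1 on R3; T5 on R0, R2, R3; T8 on R2, R3.
After a pretend grant, a maximal execution: T7, T9 — then nothing else fits. Check, step by step:
  pool = (3, 1, 2)
  T7 needs (1, 0, 1) <= (3, 1, 2) -> finishes; pool += (1, 0, 1) = (4, 1, 3)
  T9 needs (2, 0, 3) <= (4, 1, 3) -> finishes; pool += (0, 3, 0) = (4, 4, 3)
  T4 still needs (5, 6, 3) but only (4, 4, 3) is free — short on R0 and R2
  T1 still needs (4, 0, 4) but only (4, 4, 3) is free — short on R3
  T5 still needs (6, 7, 4) but only (4, 4, 3) is free — short on R0, R2 and R3
  T8 still needs (4, 7, 10) but only (4, 4, 3) is free — short on R2 and R3
Processes that could never finish after the grant: T4, T1, T5 and T8.


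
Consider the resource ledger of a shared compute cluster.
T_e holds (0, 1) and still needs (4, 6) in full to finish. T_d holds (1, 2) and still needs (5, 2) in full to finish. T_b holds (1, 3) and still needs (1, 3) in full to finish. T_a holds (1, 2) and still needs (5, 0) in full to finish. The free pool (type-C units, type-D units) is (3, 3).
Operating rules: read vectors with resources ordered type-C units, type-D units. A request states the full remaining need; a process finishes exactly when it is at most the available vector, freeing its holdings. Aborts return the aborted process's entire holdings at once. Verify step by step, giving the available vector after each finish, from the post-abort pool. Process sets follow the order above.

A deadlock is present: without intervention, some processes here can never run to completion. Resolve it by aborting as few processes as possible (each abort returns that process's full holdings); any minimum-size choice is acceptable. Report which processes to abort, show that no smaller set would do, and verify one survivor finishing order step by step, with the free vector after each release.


Minimum abort set: T_a.
Key observation: no ordering could ever have run T_d before the abort of T_a; with (1, 2) back in the pool it fits at step 3.
Why nothing smaller works: aborting no one leaves the state deadlocked as given.
Survivors finish in the order: T_b, T_e, T_d. Walking it through (pool after the aborts first):
  pool = (4, 5)
  run T_b (needs (1, 3), free (4, 5)); after release of (1, 3) the pool is (5, 8)
  run T_e (needs (4, 6), free (5, 8)); after release of (0, 1) the pool is (5, 9)
  run T_d (needs (5, 2), free (5, 9)); after release of (1, 2) the pool is (6, 11)


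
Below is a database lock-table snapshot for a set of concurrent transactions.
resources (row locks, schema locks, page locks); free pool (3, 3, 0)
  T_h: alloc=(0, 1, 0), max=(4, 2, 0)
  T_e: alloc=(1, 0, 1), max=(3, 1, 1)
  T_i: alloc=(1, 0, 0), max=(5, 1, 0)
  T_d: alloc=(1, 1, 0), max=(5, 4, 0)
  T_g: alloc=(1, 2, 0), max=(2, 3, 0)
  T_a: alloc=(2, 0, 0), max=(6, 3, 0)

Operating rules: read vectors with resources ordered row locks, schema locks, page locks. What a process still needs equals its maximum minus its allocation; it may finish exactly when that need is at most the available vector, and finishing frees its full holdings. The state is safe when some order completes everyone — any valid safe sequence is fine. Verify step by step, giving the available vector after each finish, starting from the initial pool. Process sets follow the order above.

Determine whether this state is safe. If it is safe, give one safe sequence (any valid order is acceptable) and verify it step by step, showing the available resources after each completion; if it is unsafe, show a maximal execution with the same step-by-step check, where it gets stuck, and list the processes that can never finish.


SAFE — a valid safe sequence is T_e, T_g, T_h, T_d, T_i, T_a.
Key observation: every step clears its requested resources with room to spare; the minimum clearance is 1, first at T_e — (2, 1, 0) vs (3, 3, 0) free.
Walking it through:
  pool = (3, 3, 0)
  T_e needs (2, 1, 0) <= (3, 3, 0) -> finishes; pool += (1, 0, 1) = (4, 3, 1)
  T_g needs (1, 1, 0) <= (4, 3, 1) -> finishes; pool += (1, 2, 0) = (5, 5, 1)
  T_h needs (4, 1, 0) <= (5, 5, 1) -> finishes; pool += (0, 1, 0) = (5, 6, 1)
  T_d needs (4, 3, 0) <= (5, 6, 1) -> finishes; pool += (1, 1, 0) = (6, 7, 1)
  T_i needs (4, 1, 0) <= (6, 7, 1) -> finishes; pool += (1, 0, 0) = (7, 7, 1)
  T_a needs (4, 3, 0) <= (7, 7, 1) -> finishes; pool += (2, 0, 0) = (9, 7, 1)


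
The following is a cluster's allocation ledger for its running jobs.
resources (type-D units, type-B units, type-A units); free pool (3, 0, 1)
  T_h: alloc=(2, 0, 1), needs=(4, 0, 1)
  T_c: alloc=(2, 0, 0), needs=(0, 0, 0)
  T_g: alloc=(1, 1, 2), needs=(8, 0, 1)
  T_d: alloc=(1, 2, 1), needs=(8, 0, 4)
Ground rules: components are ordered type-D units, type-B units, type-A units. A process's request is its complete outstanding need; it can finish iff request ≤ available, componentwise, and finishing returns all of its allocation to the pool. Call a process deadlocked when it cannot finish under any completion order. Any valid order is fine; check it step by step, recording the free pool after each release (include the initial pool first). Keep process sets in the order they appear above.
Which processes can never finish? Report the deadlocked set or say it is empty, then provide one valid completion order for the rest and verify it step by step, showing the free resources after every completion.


The deadlocked set is T_g and T_d.
Key observation: even finishing T_c, T_h leaves just (7, 0, 2) free — too little type-D units for any of the remaining processes.
The rest can finish in the order T_c, T_h. Check, step by step:
  pool = (3, 0, 1)
  T_c needs (0, 0, 0) <= (3, 0, 1) -> finishes; pool += (2, 0, 0) = (5, 0, 1)
  T_h needs (4, 0, 1) <= (5, 0, 1) -> finishes; pool += (2, 0, 1) = (7, 0, 2)
The blocked processes can never fit:
  T_g still needs (8, 0, 1) but only (7, 0, 2) is free — short on type-D units
  T_d still needs (8, 0, 4) but only (7, 0, 2) is free — short on type-D units and type-A units


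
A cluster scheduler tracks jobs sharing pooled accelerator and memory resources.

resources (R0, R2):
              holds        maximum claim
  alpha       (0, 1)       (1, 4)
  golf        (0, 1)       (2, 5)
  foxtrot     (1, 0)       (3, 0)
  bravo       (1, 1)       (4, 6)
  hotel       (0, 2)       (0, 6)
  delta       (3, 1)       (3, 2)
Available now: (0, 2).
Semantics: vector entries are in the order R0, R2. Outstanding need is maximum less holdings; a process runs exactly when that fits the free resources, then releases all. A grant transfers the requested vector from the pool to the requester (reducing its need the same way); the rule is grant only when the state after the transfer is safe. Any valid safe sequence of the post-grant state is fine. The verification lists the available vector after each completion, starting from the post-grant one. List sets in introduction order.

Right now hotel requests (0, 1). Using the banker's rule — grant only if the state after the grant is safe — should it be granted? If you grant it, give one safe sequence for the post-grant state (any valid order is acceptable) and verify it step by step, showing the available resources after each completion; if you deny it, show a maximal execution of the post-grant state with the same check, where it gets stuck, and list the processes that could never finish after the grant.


DENY. Granting would leave the state unsafe.
Key observation: no order helps: past delta, foxtrot, the free pool tops out at (4, 2), below what each blocked process needs in R2.
Pretend the grant happened; the run delta, foxtrot goes as far as possible. Walking it through:
  pool = (0, 1)
  delta: need (0, 1) fits (0, 1); releases (3, 1), pool now (3, 2)
  foxtrot: need (2, 0) fits (3, 2); releases (1, 0), pool now (4, 2)
  alpha cannot run: need (1, 3) vs free (4, 2) (insufficient R2)
  golf cannot run: need (2, 4) vs free (4, 2) (insufficient R2)
  bravo cannot run: need (3, 5) vs free (4, 2) (insufficient R2)
  hotel cannot run: need (0, 3) vs free (4, 2) (insufficient R2)
Processes that could never finish after the grant: alpha, golf, bravo and hotel.


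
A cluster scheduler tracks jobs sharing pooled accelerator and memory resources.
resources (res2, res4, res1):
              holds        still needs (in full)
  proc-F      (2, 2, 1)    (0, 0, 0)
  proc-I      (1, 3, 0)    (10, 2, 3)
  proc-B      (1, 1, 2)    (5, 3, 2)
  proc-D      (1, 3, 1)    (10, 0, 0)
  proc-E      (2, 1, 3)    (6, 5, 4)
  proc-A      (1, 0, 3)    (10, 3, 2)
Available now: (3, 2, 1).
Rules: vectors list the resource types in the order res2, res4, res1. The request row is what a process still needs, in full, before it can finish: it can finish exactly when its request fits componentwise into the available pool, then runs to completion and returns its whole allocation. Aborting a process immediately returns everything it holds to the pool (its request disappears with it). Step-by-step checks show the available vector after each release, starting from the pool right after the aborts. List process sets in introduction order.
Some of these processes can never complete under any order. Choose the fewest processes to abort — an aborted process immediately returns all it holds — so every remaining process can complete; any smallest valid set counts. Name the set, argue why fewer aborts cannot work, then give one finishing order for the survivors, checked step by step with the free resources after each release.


Abort proc-I and proc-A.
Key observation: proc-D was stuck for good until proc-I and proc-A gave back (2, 3, 3); in the order shown it finishes at step 4.
Why nothing smaller works — every single abort fails: proc-F alone leaves proc-I blocked (short on res2); proc-I alone leaves proc-D blocked (short on res2); proc-B alone leaves proc-I blocked (short on res2); proc-D alone leaves proc-I blocked (short on res2); proc-E alone leaves proc-I blocked (short on res2); proc-A alone leaves proc-I blocked (short on res2).
Survivors finish in the order: proc-B, proc-E, proc-F, proc-D. Step-by-step check (pool after the aborts first):
  pool = (5, 5, 4)
  proc-B: need (5, 3, 2) fits (5, 5, 4); releases (1, 1, 2), pool now (6, 6, 6)
  proc-E: need (6, 5, 4) fits (6, 6, 6); releases (2, 1, 3), pool now (8, 7, 9)
  proc-F: need (0, 0, 0) fits (8, 7, 9); releases (2, 2, 1), pool now (10, 9, 10)
  proc-D: need (10, 0, 0) fits (10, 9, 10); releases (1, 3, 1), pool now (11, 12, 11)


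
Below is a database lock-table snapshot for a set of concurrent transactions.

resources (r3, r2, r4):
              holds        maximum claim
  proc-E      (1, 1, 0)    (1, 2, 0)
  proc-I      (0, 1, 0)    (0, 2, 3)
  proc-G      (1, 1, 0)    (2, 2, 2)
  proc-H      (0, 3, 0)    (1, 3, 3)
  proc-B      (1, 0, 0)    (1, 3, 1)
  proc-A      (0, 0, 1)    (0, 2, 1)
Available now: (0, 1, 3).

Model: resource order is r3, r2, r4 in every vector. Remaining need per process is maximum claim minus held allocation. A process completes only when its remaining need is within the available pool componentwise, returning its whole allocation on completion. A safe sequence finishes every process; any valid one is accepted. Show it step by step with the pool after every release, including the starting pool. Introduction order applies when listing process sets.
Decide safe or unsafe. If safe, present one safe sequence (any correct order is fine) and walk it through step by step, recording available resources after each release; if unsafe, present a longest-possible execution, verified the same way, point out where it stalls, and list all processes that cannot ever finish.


SAFE, for example via the order proc-I, proc-A, proc-E, proc-G, proc-H, proc-B.
Key observation: the first exact fit in this order is proc-I — it needs (0, 1, 3) with (0, 1, 3) free, meeting a requested resource to the last unit.
Check, step by step:
  pool = (0, 1, 3)
  proc-I: need (0, 1, 3) fits (0, 1, 3); releases (0, 1, 0), pool now (0, 2, 3)
  proc-A: need (0, 2, 0) fits (0, 2, 3); releases (0, 0, 1), pool now (0, 2, 4)
  proc-E: need (0, 1, 0) fits (0, 2, 4); releases (1, 1, 0), pool now (1, 3, 4)
  proc-G: need (1, 1, 2) fits (1, 3, 4); releases (1, 1, 0), pool now (2, 4, 4)
  proc-H: need (1, 0, 3) fits (2, 4, 4); releases (0, 3, 0), pool now (2, 7, 4)
  proc-B: need (0, 3, 1) fits (2, 7, 4); releases (1, 0, 0), pool now (3, 7, 4)


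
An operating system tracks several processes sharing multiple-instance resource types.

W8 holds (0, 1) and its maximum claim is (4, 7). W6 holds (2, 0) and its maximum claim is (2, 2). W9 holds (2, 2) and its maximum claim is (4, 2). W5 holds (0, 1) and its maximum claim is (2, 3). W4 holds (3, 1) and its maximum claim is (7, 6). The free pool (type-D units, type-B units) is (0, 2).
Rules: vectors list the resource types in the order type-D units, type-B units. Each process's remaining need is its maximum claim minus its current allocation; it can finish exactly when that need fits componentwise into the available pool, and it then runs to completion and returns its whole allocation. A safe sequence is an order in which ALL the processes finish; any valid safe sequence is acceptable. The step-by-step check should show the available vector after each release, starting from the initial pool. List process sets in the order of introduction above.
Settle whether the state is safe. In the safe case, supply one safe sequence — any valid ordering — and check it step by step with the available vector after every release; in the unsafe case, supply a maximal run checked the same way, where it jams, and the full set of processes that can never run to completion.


SAFE. One safe sequence: W6, W9, W5, W4, W8.
Key observation: W6 is the earliest step where a requested resource binds exactly: need (0, 2), pool (0, 2) at its turn.
Step-by-step check:
  pool = (0, 2)
  W6: need (0, 2) fits (0, 2); releases (2, 0), pool now (2, 2)
  W9: need (2, 0) fits (2, 2); releases (2, 2), pool now (4, 4)
  W5: need (2, 2) fits (4, 4); releases (0, 1), pool now (4, 5)
  W4: need (4, 5) fits (4, 5); releases (3, 1), pool now (7, 6)
  W8: need (4, 6) fits (7, 6); releases (0, 1), pool now (7, 7)
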